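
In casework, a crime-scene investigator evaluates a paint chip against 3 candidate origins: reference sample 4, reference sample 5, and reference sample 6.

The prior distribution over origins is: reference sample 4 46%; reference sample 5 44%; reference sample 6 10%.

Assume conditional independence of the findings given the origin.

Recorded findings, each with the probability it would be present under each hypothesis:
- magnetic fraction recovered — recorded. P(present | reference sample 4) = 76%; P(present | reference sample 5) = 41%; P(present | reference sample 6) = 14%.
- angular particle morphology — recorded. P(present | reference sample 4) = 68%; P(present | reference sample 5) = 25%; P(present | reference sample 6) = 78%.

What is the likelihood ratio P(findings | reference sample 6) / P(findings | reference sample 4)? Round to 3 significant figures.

0.211

Joint likelihood of the evidence pattern under each hypothesis:
  reference sample 6: 0.14 × 0.78 = 0.1092
  reference sample 4: 0.76 × 0.68 = 0.5168
Bayes factor = 0.1092 / 0.5168 ≈ 0.211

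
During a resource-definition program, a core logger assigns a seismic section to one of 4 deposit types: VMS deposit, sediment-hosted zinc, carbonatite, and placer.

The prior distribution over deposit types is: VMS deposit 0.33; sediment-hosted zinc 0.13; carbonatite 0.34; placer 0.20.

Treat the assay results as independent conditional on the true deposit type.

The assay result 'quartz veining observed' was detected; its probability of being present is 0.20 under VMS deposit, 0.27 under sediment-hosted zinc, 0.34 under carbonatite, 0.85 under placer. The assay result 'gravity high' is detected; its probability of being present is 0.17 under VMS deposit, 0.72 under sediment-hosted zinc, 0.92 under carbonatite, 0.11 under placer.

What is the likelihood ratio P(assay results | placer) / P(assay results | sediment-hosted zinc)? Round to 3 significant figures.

0.481

Take the product of per-assay result likelihoods under each hypothesis, then divide.
  placer: 0.85 × 0.11 = 0.0935
  sediment-hosted zinc: 0.27 × 0.72 = 0.1944
Bayes factor = 0.0935 / 0.1944 ≈ 0.481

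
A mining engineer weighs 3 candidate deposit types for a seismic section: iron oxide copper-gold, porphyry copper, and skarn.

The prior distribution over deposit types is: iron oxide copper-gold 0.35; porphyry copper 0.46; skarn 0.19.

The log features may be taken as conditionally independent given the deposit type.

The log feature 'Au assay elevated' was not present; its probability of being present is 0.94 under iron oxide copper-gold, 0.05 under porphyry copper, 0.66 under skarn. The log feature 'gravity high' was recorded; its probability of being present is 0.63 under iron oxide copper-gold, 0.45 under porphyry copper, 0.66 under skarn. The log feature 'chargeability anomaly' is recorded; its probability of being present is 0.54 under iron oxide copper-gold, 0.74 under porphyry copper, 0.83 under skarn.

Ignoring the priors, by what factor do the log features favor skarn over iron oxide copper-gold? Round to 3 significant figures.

9.12

Joint likelihood of the log feature pattern under each hypothesis (using 1 − P(present | H) for each absent log feature):
  skarn: (1 − 0.66) × 0.66 × 0.83 = 0.18625
  iron oxide copper-gold: (1 − 0.94) × 0.63 × 0.54 = 0.020412
Bayes factor = 0.18625 / 0.020412 ≈ 9.12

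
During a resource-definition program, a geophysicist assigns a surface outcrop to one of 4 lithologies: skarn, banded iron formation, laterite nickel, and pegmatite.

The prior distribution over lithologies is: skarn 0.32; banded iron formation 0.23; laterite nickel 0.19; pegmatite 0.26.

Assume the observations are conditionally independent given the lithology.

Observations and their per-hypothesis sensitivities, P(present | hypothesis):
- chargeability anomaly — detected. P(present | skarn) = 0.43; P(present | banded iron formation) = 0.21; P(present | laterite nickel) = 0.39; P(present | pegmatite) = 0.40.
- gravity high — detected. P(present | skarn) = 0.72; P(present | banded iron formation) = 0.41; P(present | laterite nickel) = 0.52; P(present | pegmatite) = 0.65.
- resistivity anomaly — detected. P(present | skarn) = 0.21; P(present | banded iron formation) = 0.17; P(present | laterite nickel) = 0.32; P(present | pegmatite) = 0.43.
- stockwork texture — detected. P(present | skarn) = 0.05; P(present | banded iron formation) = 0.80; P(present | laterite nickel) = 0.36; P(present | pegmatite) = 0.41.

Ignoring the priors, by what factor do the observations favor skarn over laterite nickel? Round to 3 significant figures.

0.139

The Bayes factor is the ratio of the joint likelihoods of the evidence pattern under the two hypotheses.
  skarn: 0.43 × 0.72 × 0.21 × 0.05 = 0.0032508
  laterite nickel: 0.39 × 0.52 × 0.32 × 0.36 = 0.023363
Bayes factor = 0.0032508 / 0.023363 ≈ 0.139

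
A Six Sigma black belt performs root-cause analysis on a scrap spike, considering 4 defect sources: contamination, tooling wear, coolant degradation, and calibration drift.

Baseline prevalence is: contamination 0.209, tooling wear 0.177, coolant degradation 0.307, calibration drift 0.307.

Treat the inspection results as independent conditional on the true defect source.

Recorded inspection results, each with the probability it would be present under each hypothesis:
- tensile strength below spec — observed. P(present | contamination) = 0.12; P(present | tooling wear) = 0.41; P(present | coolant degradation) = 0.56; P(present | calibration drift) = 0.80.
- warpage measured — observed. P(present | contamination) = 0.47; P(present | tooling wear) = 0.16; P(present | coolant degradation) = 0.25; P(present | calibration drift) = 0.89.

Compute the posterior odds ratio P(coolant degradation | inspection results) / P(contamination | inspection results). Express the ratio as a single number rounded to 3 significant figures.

The normalizing constant cancels in an odds ratio, so compute prior × likelihood for the two hypotheses only:
  coolant degradation: 0.307 × 0.56 × 0.25 = 0.04298
  contamination: 0.209 × 0.12 × 0.47 = 0.011788
Odds(coolant degradation : contamination) = 0.04298 / 0.011788 ≈ 3.65.

3.65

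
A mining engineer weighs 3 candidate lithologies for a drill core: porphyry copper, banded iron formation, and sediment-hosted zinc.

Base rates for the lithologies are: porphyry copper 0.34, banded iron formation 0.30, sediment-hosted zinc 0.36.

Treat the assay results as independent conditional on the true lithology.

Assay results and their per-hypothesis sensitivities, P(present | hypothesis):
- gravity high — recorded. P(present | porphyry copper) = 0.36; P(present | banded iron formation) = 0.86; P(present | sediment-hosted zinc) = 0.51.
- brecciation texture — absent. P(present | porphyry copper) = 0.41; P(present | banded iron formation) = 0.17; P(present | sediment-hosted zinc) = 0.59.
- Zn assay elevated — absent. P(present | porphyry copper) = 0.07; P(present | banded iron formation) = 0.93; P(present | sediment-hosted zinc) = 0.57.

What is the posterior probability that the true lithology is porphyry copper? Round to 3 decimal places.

0.586

By Bayes' rule with conditional independence, the unnormalized weight for each hypothesis is prior × ∏ likelihoods (using 1 − P(present | H) for each absent assay result):
  porphyry copper: 0.34 × 0.36 × (1 − 0.41) × (1 − 0.07) = 0.067161
  banded iron formation: 0.30 × 0.86 × (1 − 0.17) × (1 − 0.93) = 0.01499
  sediment-hosted zinc: 0.36 × 0.51 × (1 − 0.59) × (1 − 0.57) = 0.032369
Marginal likelihood of the evidence = 0.11452.
P(porphyry copper | evidence) = 0.067161 / 0.11452 ≈ 0.586.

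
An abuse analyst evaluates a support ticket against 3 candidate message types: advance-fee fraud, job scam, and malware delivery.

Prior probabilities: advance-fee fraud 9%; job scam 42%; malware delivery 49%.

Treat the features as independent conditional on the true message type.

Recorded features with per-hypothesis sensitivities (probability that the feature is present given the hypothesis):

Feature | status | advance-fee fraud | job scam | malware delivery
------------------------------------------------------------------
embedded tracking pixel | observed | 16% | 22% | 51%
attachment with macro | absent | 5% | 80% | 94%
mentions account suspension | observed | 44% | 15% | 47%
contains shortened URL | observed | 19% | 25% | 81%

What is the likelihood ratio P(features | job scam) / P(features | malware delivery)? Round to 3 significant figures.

0.142

The Bayes factor is the ratio of the joint likelihoods of the feature pattern under the two hypotheses (using 1 − P(present | H) for each absent feature).
  job scam: 0.22 × (1 − 0.80) × 0.15 × 0.25 = 0.00165
  malware delivery: 0.51 × (1 − 0.94) × 0.47 × 0.81 = 0.011649
Bayes factor = 0.00165 / 0.011649 ≈ 0.142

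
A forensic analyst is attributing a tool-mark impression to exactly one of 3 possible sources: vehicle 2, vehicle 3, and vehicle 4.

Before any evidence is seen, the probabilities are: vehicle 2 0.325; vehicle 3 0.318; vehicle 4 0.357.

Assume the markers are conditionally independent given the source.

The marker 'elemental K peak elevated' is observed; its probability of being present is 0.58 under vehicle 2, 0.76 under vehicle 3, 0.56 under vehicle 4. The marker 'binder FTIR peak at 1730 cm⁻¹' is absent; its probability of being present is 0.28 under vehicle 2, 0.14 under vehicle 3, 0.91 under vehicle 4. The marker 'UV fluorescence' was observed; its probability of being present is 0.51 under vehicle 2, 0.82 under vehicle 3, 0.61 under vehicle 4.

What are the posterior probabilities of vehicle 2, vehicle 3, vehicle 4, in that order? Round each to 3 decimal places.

0.276, 0.680, 0.044

By Bayes' rule with conditional independence, the unnormalized weight for each hypothesis is prior × ∏ likelihoods (using 1 − P(present | H) for each absent marker):
  vehicle 2: 0.325 × 0.58 × (1 − 0.28) × 0.51 = 0.069217
  vehicle 3: 0.318 × 0.76 × (1 − 0.14) × 0.82 = 0.17043
  vehicle 4: 0.357 × 0.56 × (1 − 0.91) × 0.61 = 0.010976
Marginal likelihood of the evidence = 0.25063.
P(vehicle 2 | evidence) = 0.069217 / 0.25063 ≈ 0.276
P(vehicle 3 | evidence) = 0.17043 / 0.25063 ≈ 0.680
P(vehicle 4 | evidence) = 0.010976 / 0.25063 ≈ 0.044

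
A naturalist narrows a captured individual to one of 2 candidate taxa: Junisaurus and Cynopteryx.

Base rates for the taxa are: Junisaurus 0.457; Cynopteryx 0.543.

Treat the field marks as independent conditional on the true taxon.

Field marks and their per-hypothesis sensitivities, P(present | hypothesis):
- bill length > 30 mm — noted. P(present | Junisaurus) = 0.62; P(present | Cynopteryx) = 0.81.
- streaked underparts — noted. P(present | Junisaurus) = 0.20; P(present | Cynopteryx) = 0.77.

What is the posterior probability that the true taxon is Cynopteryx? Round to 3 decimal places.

For each hypothesis, the unnormalized posterior weight is prior × product of the field mark likelihoods:
  Junisaurus: 0.457 × 0.62 × 0.20 = 0.056668
  Cynopteryx: 0.543 × 0.81 × 0.77 = 0.33867
The unnormalized weights sum to 0.39534.
P(Cynopteryx | evidence) = 0.33867 / 0.39534 ≈ 0.857.

0.857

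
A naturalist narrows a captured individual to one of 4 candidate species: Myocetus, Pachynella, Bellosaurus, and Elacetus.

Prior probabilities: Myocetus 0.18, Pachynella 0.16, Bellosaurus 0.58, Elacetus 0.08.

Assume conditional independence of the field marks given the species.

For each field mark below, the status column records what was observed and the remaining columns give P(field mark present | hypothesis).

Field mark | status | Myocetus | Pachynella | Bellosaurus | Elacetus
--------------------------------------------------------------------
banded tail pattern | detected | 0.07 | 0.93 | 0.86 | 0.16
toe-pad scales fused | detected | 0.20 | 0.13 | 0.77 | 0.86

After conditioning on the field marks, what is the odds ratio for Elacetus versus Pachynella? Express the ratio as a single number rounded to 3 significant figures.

Posterior odds equal prior odds times the likelihood ratio; only the two competing hypotheses matter.
  Elacetus: 0.08 × 0.16 × 0.86 = 0.011008
  Pachynella: 0.16 × 0.93 × 0.13 = 0.019344
Posterior odds = 0.011008 / 0.019344 ≈ 0.569.

0.569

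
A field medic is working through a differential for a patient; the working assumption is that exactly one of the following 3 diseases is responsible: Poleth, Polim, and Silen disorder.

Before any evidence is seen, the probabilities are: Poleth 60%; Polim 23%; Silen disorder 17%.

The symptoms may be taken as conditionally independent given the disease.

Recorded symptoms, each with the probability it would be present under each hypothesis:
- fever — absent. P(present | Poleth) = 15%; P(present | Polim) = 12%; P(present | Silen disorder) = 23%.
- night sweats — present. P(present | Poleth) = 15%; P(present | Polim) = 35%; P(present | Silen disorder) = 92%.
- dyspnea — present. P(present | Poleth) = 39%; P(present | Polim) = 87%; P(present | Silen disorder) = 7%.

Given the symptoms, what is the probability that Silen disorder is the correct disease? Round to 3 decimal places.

0.084

By Bayes' rule with conditional independence, the unnormalized weight for each hypothesis is prior × ∏ likelihoods (using 1 − P(present | H) for each absent symptom):
  Poleth: 0.60 × (1 − 0.15) × 0.15 × 0.39 = 0.029835
  Polim: 0.23 × (1 − 0.12) × 0.35 × 0.87 = 0.061631
  Silen disorder: 0.17 × (1 − 0.23) × 0.92 × 0.07 = 0.00843
The unnormalized weights sum to 0.099896.
P(Silen disorder | evidence) = 0.00843 / 0.099896 ≈ 0.084.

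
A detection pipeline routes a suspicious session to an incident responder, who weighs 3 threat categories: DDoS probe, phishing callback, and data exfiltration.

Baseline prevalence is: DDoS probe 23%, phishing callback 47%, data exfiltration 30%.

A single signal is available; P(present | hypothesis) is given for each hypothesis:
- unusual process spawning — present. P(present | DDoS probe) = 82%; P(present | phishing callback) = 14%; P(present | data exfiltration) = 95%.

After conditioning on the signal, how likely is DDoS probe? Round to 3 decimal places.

0.350

Multiply each prior by the likelihood of the signal:
  DDoS probe: 0.23 × 0.82 = 0.1886
  phishing callback: 0.47 × 0.14 = 0.0658
  data exfiltration: 0.30 × 0.95 = 0.285
The unnormalized weights sum to 0.5394.
P(DDoS probe | evidence) = 0.1886 / 0.5394 ≈ 0.350.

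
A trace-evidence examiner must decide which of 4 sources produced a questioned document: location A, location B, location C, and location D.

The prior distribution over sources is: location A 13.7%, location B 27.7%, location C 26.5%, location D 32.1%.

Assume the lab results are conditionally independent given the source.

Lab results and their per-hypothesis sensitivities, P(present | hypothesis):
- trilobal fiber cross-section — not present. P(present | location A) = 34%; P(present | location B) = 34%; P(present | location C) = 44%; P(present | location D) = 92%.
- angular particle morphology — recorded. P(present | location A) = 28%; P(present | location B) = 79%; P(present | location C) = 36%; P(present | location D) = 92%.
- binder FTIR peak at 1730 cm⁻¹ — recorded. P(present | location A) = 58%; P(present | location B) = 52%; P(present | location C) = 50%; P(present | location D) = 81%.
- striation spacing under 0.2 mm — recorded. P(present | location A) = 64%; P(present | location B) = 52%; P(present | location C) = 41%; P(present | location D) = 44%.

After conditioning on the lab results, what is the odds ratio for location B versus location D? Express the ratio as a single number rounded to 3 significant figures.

Posterior odds equal prior odds times the likelihood ratio; only the two competing hypotheses matter (using 1 − P(present | H) for each absent lab result).
  location B: 0.277 × (1 − 0.34) × 0.79 × 0.52 × 0.52 = 0.039053
  location D: 0.321 × (1 − 0.92) × 0.92 × 0.81 × 0.44 = 0.0084202
Posterior odds = 0.039053 / 0.0084202 ≈ 4.64.

4.64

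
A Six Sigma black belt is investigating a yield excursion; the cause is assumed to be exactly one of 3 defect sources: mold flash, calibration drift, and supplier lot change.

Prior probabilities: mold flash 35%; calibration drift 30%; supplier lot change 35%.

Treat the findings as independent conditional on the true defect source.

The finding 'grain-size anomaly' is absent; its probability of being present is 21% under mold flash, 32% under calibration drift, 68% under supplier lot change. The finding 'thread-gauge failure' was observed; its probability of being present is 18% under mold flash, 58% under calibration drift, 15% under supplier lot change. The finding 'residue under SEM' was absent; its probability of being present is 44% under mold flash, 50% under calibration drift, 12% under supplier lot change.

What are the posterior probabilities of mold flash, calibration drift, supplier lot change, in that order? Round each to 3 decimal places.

0.274, 0.581, 0.145

By Bayes' rule with conditional independence, the unnormalized weight for each hypothesis is prior × ∏ likelihoods (using 1 − P(present | H) for each absent finding):
  mold flash: 0.35 × (1 − 0.21) × 0.18 × (1 − 0.44) = 0.027871
  calibration drift: 0.30 × (1 − 0.32) × 0.58 × (1 − 0.50) = 0.05916
  supplier lot change: 0.35 × (1 − 0.68) × 0.15 × (1 − 0.12) = 0.014784
Marginal likelihood of the evidence = 0.10182.
P(mold flash | evidence) = 0.027871 / 0.10182 ≈ 0.274
P(calibration drift | evidence) = 0.05916 / 0.10182 ≈ 0.581
P(supplier lot change | evidence) = 0.014784 / 0.10182 ≈ 0.145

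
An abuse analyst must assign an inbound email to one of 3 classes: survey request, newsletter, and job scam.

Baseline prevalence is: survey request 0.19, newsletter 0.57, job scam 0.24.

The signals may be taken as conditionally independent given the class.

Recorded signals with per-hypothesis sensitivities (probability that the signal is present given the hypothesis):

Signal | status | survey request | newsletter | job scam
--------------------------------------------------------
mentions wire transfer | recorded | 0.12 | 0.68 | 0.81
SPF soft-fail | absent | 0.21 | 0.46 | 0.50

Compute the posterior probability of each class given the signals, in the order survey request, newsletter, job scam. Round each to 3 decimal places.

By Bayes' rule with conditional independence, the unnormalized weight for each hypothesis is prior × ∏ likelihoods (using 1 − P(present | H) for each absent signal):
  survey request: 0.19 × 0.12 × (1 − 0.21) = 0.018012
  newsletter: 0.57 × 0.68 × (1 − 0.46) = 0.2093
  job scam: 0.24 × 0.81 × (1 − 0.50) = 0.0972
The unnormalized weights sum to 0.32452.
P(survey request | evidence) = 0.018012 / 0.32452 ≈ 0.056
P(newsletter | evidence) = 0.2093 / 0.32452 ≈ 0.645
P(job scam | evidence) = 0.0972 / 0.32452 ≈ 0.300

0.056, 0.645, 0.300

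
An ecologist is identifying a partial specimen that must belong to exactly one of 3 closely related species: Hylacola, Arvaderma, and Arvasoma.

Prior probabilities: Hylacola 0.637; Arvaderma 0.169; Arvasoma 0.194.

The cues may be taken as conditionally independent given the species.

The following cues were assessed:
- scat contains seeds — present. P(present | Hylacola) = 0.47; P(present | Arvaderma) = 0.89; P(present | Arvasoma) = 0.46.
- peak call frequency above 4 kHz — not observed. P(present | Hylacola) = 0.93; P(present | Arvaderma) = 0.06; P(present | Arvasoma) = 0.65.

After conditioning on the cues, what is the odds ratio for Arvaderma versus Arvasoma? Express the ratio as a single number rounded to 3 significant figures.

The normalizing constant cancels in an odds ratio, so compute prior × likelihood for the two hypotheses only (using 1 − P(present | H) for each absent cue):
  Arvaderma: 0.169 × 0.89 × (1 − 0.06) = 0.14139
  Arvasoma: 0.194 × 0.46 × (1 − 0.65) = 0.031234
Odds(Arvaderma : Arvasoma) = 0.14139 / 0.031234 ≈ 4.53.

4.53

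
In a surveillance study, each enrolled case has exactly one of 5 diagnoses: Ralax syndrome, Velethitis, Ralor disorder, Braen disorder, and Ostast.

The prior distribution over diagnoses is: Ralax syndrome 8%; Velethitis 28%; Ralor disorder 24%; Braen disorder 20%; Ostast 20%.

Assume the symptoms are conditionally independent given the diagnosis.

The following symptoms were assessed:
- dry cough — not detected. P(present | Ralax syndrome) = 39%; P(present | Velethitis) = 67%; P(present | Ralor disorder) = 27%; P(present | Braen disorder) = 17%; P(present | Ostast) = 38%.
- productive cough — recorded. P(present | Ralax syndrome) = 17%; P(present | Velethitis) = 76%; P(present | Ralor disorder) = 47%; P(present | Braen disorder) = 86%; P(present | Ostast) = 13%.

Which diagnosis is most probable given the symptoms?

Braen disorder

By Bayes' rule with conditional independence, the unnormalized weight for each hypothesis is prior × ∏ likelihoods (using 1 − P(present | H) for each absent symptom):
  Ralax syndrome: 0.08 × (1 − 0.39) × 0.17 = 0.008296
  Velethitis: 0.28 × (1 − 0.67) × 0.76 = 0.070224
  Ralor disorder: 0.24 × (1 − 0.27) × 0.47 = 0.082344
  Braen disorder: 0.20 × (1 − 0.17) × 0.86 = 0.14276
  Ostast: 0.20 × (1 − 0.38) × 0.13 = 0.01612
Marginal likelihood of the evidence = 0.31974.
P(Ralax syndrome | evidence) ≈ 0.008296 / 0.31974 ≈ 0.026
P(Velethitis | evidence) ≈ 0.070224 / 0.31974 ≈ 0.220
P(Ralor disorder | evidence) ≈ 0.082344 / 0.31974 ≈ 0.258
P(Braen disorder | evidence) ≈ 0.14276 / 0.31974 ≈ 0.446
P(Ostast | evidence) ≈ 0.01612 / 0.31974 ≈ 0.050
The largest is 0.446, so Braen disorder is most probable.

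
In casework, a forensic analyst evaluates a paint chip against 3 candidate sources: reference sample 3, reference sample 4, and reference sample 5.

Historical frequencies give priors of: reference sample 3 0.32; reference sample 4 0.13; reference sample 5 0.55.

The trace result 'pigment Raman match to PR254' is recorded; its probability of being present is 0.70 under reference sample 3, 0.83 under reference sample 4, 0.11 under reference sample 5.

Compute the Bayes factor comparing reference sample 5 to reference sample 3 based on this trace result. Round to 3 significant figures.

The Bayes factor is the ratio of the two likelihoods.
  reference sample 5: 0.11
  reference sample 3: 0.7
Bayes factor = 0.11 / 0.7 ≈ 0.157

0.157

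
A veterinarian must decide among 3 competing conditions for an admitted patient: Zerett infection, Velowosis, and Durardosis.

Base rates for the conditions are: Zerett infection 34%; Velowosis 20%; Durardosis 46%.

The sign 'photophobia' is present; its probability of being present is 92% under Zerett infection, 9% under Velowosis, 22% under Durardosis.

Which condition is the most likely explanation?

Multiply each prior by the likelihood of the sign:
  Zerett infection: 0.34 × 0.92 = 0.3128
  Velowosis: 0.20 × 0.09 = 0.018
  Durardosis: 0.46 × 0.22 = 0.1012
Marginal likelihood of the evidence = 0.432.
P(Zerett infection | evidence) ≈ 0.3128 / 0.432 ≈ 0.724
P(Velowosis | evidence) ≈ 0.018 / 0.432 ≈ 0.042
P(Durardosis | evidence) ≈ 0.1012 / 0.432 ≈ 0.234
The largest is 0.724, so Zerett infection is most probable.

Zerett infection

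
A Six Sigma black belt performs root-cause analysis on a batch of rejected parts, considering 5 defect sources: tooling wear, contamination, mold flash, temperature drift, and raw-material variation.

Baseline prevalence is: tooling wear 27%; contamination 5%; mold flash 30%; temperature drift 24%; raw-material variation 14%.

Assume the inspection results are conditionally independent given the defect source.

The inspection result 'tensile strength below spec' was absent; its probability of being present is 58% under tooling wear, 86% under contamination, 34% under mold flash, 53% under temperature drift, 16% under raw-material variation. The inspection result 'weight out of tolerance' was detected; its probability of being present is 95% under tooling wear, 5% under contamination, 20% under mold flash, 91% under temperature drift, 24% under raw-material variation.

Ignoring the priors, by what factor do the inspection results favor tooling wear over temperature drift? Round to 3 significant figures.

0.933

Joint likelihood of the inspection result pattern under each hypothesis (using 1 − P(present | H) for each absent inspection result):
  tooling wear: (1 − 0.58) × 0.95 = 0.399
  temperature drift: (1 − 0.53) × 0.91 = 0.4277
Bayes factor = 0.399 / 0.4277 ≈ 0.933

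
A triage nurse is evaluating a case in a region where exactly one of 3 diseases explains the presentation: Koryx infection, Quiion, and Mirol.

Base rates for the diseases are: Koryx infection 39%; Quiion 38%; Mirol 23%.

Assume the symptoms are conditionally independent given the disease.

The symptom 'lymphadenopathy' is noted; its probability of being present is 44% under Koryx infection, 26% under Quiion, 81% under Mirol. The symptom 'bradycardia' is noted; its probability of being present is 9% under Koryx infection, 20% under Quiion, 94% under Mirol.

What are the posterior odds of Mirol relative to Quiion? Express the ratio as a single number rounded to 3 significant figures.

8.86

Unnormalized posterior weight (prior times the symptom likelihoods) for each of the two hypotheses:
  Mirol: 0.23 × 0.81 × 0.94 = 0.17512
  Quiion: 0.38 × 0.26 × 0.20 = 0.01976
Posterior odds = 0.17512 / 0.01976 ≈ 8.86.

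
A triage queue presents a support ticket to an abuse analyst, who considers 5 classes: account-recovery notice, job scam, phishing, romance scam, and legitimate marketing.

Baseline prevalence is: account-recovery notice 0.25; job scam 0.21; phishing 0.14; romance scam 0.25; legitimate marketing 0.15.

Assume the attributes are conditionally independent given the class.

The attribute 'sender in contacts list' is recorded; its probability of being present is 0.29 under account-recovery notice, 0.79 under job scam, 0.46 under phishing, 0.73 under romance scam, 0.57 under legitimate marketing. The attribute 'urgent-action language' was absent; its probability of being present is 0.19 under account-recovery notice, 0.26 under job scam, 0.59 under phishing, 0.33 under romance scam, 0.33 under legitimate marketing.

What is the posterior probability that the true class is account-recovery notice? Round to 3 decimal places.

0.152

For each hypothesis, the unnormalized posterior weight is prior × product of the attribute likelihoods (using 1 − P(present | H) for each absent attribute):
  account-recovery notice: 0.25 × 0.29 × (1 − 0.19) = 0.058725
  job scam: 0.21 × 0.79 × (1 − 0.26) = 0.12277
  phishing: 0.14 × 0.46 × (1 − 0.59) = 0.026404
  romance scam: 0.25 × 0.73 × (1 − 0.33) = 0.12227
  legitimate marketing: 0.15 × 0.57 × (1 − 0.33) = 0.057285
The unnormalized weights sum to 0.38745.
P(account-recovery notice | evidence) = 0.058725 / 0.38745 ≈ 0.152.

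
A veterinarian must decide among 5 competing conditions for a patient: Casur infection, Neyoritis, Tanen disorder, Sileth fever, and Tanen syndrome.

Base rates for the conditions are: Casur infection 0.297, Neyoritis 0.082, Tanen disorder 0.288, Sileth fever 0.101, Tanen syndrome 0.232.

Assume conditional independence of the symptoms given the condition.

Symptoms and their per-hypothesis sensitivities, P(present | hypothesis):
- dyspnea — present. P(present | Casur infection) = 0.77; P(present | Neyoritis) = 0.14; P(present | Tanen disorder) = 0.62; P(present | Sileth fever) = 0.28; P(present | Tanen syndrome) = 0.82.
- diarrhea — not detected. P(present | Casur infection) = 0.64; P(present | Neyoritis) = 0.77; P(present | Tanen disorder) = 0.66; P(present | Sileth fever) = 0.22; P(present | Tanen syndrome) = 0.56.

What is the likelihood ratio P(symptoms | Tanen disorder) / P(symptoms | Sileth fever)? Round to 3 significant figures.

0.965

Joint likelihood of the symptom pattern under each hypothesis (using 1 − P(present | H) for each absent symptom):
  Tanen disorder: 0.62 × (1 − 0.66) = 0.2108
  Sileth fever: 0.28 × (1 − 0.22) = 0.2184
Bayes factor = 0.2108 / 0.2184 ≈ 0.965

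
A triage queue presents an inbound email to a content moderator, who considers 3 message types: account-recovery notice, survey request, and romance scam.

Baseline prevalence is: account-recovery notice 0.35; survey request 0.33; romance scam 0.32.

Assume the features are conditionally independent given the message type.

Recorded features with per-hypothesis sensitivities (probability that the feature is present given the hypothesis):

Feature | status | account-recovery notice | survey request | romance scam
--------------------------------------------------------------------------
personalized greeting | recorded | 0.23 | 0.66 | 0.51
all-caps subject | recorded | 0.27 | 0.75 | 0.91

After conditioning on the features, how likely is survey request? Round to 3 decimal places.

By Bayes' rule with conditional independence, the unnormalized weight for each hypothesis is prior × ∏ likelihoods:
  account-recovery notice: 0.35 × 0.23 × 0.27 = 0.021735
  survey request: 0.33 × 0.66 × 0.75 = 0.16335
  romance scam: 0.32 × 0.51 × 0.91 = 0.14851
The unnormalized weights sum to 0.3336.
P(survey request | evidence) = 0.16335 / 0.3336 ≈ 0.490.

0.490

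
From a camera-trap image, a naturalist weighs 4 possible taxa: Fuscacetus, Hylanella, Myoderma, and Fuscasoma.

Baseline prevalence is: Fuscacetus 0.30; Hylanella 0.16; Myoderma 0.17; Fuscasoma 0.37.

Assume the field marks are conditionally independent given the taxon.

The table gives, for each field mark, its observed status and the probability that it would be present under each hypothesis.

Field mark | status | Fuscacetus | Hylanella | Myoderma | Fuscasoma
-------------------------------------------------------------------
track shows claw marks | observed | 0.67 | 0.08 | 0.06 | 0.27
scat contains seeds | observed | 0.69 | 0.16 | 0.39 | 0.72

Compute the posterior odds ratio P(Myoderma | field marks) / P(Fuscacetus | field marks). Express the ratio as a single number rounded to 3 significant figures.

Posterior odds equal prior odds times the likelihood ratio; only the two competing hypotheses matter.
  Myoderma: 0.17 × 0.06 × 0.39 = 0.003978
  Fuscacetus: 0.30 × 0.67 × 0.69 = 0.13869
Odds(Myoderma : Fuscacetus) = 0.003978 / 0.13869 ≈ 0.0287.

0.0287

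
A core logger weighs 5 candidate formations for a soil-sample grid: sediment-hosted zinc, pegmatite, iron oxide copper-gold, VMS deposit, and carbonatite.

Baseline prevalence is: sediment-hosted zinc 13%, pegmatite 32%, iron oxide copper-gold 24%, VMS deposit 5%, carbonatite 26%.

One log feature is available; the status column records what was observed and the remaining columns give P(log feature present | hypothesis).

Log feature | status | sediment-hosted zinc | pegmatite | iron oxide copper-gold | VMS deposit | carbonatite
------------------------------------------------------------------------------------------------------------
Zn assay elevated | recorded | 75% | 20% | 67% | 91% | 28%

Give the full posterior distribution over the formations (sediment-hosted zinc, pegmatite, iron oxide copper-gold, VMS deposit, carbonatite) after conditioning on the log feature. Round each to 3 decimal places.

By Bayes' rule, the unnormalized weight for each hypothesis is prior × likelihood:
  sediment-hosted zinc: 0.13 × 0.75 = 0.0975
  pegmatite: 0.32 × 0.20 = 0.064
  iron oxide copper-gold: 0.24 × 0.67 = 0.1608
  VMS deposit: 0.05 × 0.91 = 0.0455
  carbonatite: 0.26 × 0.28 = 0.0728
Marginal likelihood of the evidence = 0.4406.
P(sediment-hosted zinc | evidence) = 0.0975 / 0.4406 ≈ 0.221
P(pegmatite | evidence) = 0.064 / 0.4406 ≈ 0.145
P(iron oxide copper-gold | evidence) = 0.1608 / 0.4406 ≈ 0.365
P(VMS deposit | evidence) = 0.0455 / 0.4406 ≈ 0.103
P(carbonatite | evidence) = 0.0728 / 0.4406 ≈ 0.165

0.221, 0.145, 0.365, 0.103, 0.165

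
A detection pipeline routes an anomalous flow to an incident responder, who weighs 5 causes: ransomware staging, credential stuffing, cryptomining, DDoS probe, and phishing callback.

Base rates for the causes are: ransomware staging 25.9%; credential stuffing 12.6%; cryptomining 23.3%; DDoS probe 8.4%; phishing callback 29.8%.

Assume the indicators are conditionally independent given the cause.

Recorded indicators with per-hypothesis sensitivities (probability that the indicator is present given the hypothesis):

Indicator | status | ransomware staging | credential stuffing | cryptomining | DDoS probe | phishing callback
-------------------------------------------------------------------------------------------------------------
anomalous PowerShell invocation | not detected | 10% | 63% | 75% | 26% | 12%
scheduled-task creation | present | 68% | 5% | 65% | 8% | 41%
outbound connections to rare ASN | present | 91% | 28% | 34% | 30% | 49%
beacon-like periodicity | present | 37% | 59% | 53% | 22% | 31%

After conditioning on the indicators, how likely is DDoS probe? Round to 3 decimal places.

By Bayes' rule with conditional independence, the unnormalized weight for each hypothesis is prior × ∏ likelihoods (using 1 − P(present | H) for each absent indicator):
  ransomware staging: 0.259 × (1 − 0.10) × 0.68 × 0.91 × 0.37 = 0.05337
  credential stuffing: 0.126 × (1 − 0.63) × 0.05 × 0.28 × 0.59 = 0.00038508
  cryptomining: 0.233 × (1 − 0.75) × 0.65 × 0.34 × 0.53 = 0.0068228
  DDoS probe: 0.084 × (1 − 0.26) × 0.08 × 0.30 × 0.22 = 0.0003282
  phishing callback: 0.298 × (1 − 0.12) × 0.41 × 0.49 × 0.31 = 0.016332
The unnormalized weights sum to 0.077238.
P(DDoS probe | evidence) = 0.0003282 / 0.077238 ≈ 0.004.

0.004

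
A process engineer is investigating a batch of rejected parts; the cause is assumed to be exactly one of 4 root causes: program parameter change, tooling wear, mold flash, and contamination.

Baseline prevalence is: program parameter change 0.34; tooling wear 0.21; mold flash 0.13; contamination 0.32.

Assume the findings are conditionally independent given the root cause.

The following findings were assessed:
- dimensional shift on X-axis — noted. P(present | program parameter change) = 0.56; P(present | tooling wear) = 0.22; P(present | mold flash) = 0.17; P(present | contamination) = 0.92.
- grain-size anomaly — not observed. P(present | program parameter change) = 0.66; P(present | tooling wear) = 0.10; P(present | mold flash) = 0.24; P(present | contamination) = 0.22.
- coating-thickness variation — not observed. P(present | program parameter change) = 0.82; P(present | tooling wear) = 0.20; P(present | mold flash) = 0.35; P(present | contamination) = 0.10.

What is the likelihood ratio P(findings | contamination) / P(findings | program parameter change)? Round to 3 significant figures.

18.8

Joint likelihood of the evidence pattern under each hypothesis (using 1 − P(present | H) for each absent finding):
  contamination: 0.92 × (1 − 0.22) × (1 − 0.10) = 0.64584
  program parameter change: 0.56 × (1 − 0.66) × (1 − 0.82) = 0.034272
Bayes factor = 0.64584 / 0.034272 ≈ 18.8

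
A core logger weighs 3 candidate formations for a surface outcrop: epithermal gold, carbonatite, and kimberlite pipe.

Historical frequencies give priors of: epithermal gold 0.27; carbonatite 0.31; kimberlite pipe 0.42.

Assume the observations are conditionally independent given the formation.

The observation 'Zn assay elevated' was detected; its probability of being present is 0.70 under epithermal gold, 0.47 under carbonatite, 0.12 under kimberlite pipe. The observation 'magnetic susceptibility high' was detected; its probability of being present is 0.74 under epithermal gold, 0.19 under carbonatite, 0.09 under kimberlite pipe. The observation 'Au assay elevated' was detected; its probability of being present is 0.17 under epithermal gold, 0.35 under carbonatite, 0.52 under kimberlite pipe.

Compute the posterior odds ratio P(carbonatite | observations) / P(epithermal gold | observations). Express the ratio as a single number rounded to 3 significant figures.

Unnormalized posterior weight (prior times the observation likelihoods) for each of the two hypotheses:
  carbonatite: 0.31 × 0.47 × 0.19 × 0.35 = 0.009689
  epithermal gold: 0.27 × 0.70 × 0.74 × 0.17 = 0.023776
Odds(carbonatite : epithermal gold) = 0.009689 / 0.023776 ≈ 0.408.

0.408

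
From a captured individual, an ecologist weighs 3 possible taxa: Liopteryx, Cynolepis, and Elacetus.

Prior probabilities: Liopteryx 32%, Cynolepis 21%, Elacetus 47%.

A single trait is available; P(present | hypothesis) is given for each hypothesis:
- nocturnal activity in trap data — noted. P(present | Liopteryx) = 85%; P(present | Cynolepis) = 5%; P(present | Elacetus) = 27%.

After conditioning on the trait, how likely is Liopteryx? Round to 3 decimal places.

For each hypothesis, the unnormalized posterior weight is prior × likelihood:
  Liopteryx: 0.32 × 0.85 = 0.272
  Cynolepis: 0.21 × 0.05 = 0.0105
  Elacetus: 0.47 × 0.27 = 0.1269
The unnormalized weights sum to 0.4094.
P(Liopteryx | evidence) = 0.272 / 0.4094 ≈ 0.664.

0.664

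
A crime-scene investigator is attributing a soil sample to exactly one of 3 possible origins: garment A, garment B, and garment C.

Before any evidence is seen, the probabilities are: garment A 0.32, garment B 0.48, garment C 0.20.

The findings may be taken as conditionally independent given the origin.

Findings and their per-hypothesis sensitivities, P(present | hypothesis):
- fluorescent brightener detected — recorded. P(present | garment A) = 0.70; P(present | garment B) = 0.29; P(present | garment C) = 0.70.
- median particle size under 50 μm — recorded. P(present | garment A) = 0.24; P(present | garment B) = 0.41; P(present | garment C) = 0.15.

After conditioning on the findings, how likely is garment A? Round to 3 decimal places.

By Bayes' rule with conditional independence, the unnormalized weight for each hypothesis is prior × ∏ likelihoods:
  garment A: 0.32 × 0.70 × 0.24 = 0.05376
  garment B: 0.48 × 0.29 × 0.41 = 0.057072
  garment C: 0.20 × 0.70 × 0.15 = 0.021
Marginal likelihood of the evidence = 0.13183.
P(garment A | evidence) = 0.05376 / 0.13183 ≈ 0.408.

0.408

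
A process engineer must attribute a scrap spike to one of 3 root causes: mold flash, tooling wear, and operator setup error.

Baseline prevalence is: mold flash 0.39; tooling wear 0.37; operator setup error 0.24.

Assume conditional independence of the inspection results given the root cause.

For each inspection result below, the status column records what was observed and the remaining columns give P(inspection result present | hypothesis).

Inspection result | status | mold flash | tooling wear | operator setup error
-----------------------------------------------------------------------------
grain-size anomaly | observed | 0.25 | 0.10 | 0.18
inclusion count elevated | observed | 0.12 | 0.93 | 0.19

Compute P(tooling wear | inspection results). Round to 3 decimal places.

0.633

By Bayes' rule with conditional independence, the unnormalized weight for each hypothesis is prior × ∏ likelihoods:
  mold flash: 0.39 × 0.25 × 0.12 = 0.0117
  tooling wear: 0.37 × 0.10 × 0.93 = 0.03441
  operator setup error: 0.24 × 0.18 × 0.19 = 0.008208
Normalizing constant Z = 0.0117 + 0.03441 + 0.008208 = 0.054318.
P(tooling wear | evidence) = 0.03441 / 0.054318 ≈ 0.633.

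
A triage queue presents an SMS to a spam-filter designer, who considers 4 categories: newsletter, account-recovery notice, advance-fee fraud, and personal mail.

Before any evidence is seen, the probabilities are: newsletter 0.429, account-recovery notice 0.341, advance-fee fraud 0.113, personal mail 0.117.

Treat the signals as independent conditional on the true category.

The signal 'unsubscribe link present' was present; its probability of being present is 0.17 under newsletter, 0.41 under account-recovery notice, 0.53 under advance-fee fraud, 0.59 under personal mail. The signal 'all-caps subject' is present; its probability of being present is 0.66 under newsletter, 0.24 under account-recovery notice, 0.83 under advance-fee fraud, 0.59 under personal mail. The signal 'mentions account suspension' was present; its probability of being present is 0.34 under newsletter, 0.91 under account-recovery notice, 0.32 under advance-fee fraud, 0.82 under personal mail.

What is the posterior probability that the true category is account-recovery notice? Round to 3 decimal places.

By Bayes' rule with conditional independence, the unnormalized weight for each hypothesis is prior × ∏ likelihoods:
  newsletter: 0.429 × 0.17 × 0.66 × 0.34 = 0.016365
  account-recovery notice: 0.341 × 0.41 × 0.24 × 0.91 = 0.030535
  advance-fee fraud: 0.113 × 0.53 × 0.83 × 0.32 = 0.015907
  personal mail: 0.117 × 0.59 × 0.59 × 0.82 = 0.033397
The unnormalized weights sum to 0.096203.
P(account-recovery notice | evidence) = 0.030535 / 0.096203 ≈ 0.317.

0.317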